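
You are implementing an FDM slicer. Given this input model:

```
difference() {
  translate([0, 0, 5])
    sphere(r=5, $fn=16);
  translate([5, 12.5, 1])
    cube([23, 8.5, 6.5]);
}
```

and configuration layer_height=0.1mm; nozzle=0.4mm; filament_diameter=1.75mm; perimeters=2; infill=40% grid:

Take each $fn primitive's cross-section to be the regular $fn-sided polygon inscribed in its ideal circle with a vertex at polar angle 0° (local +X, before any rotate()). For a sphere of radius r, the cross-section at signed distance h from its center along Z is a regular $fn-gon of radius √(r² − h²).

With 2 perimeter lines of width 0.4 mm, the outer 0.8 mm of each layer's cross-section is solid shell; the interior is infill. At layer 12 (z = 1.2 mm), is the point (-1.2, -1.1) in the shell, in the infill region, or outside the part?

infill

At z = 1.2 mm: the sphere: section is a regular 16-gon, circumradius = √(r²−h²) = √(5²−3.8²) = 3.250; the cube at (5, 12.5) (footprint 23×8.5) is included at this height; Taking the first minus the rest: starting from the r=5 sphere, the 23×8.5 cube at (5, 12.5) misses the remaining region (no effect) — 1 connected region. Overall, the cross-section is a single solid region. The nearest boundary edge runs (-2.30, -2.30)→(-3.00, -1.24); distance from the point to it = 1.58 mm. The point is inside the cross-section and 1.58 mm from the nearest boundary — more than the 0.8 mm shell width (2 × 0.4), so it's in the infill interior.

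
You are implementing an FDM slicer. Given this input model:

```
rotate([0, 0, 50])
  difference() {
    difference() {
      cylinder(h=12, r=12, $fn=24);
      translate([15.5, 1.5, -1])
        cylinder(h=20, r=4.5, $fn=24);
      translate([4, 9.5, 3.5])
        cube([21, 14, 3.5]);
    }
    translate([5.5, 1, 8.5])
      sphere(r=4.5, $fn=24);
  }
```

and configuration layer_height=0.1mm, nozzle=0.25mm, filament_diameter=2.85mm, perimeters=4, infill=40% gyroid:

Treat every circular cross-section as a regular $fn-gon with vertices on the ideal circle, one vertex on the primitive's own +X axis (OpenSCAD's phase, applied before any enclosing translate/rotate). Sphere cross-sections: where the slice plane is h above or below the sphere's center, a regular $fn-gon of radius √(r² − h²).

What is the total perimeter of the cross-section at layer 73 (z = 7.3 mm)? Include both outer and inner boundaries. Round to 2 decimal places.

102.55 mm

At z = 7.3 mm: the r=12 cylinder gives a regular 24-gon of circumradius 12 (constant along its height) (perimeter = 2·24·12.000·sin(180°/24) = 75.18 mm); the cylinder at (15.5, 1.5): section is a regular 24-gon, circumradius r=4.5 (perimeter = 2·24·4.500·sin(180°/24) = 28.19 mm); the cube at (4, 9.5) does not reach this height (z outside [3.5, 7]); Taking the first minus the rest: starting from the r=12 cylinder, the r=4.5 cylinder at (15.5, 1.5) partially overlaps it — only the 2.58 mm² overlap (of its 62.89 mm²) is removed, clipping the outline — boundary = 75.38 mm; the r=4.5 sphere at (5.5, 1) slices to a regular 24-gon of circumradius 4.337 (√(r²−h²) with h=1.2 from center) (perimeter = 2·24·4.337·sin(180°/24) = 27.17 mm); Subtracting the remaining from the first: starting from the result so far, the r=4.5 sphere at (5.5, 1) lies wholly inside it (removes its full 58.42 mm² and its 27.17 mm outline becomes a hole wall) — boundary (outer + 1 inner loop) = 102.55 mm; (whole slice rotated 50° about Z — lengths, areas and connectivity unchanged). Overall, the cross-section is one region with 1 hole. Total boundary length (outer + inner) = 102.55 mm.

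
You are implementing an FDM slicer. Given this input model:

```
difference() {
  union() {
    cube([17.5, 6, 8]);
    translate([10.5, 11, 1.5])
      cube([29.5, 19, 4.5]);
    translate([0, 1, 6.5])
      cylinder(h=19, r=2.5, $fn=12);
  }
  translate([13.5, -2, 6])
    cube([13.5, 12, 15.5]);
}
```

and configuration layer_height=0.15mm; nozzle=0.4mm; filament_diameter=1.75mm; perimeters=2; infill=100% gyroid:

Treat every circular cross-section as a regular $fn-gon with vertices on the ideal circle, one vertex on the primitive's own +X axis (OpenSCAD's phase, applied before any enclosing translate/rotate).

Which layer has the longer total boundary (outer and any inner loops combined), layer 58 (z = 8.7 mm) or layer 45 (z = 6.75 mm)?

layer 45 (z = 6.75 mm)

Layer 58 (z = 8.7): the cube does not reach this height (z outside [0, 8]); the cube at (10.5, 11) is not intersected at this z (z outside [1.5, 6]); the cylinder at (0, 1): section is a regular 12-gon, circumradius r=2.5 (perimeter = 2·12·2.500·sin(180°/12) = 15.53 mm); Taking the union: only the r=2.5 cylinder at (0, 1) is present, so the union is just that shape — boundary = 15.53 mm; the cube at (13.5, -2) is present — its section is the full 13.5×12 rectangle (perimeter 51.00 mm); Taking the first minus the rest: starting from that combined region, the 13.5×12 cube at (13.5, -2) misses the remaining region (no effect) — boundary = 15.53 mm. So its perimeter = 15.53 mm. Layer 45 (z = 6.75): the 17.5×6 cube contributes its full rectangle (perimeter 47.00 mm); the cube at (10.5, 11) does not reach this height (z outside [1.5, 6]); the cylinder at (0, 1): section is a regular 12-gon, circumradius r=2.5 (perimeter = 2·12·2.500·sin(180°/12) = 15.53 mm); Taking the union: the regions partially overlap (shared area 7.05 mm²), so the edge portions inside another operand are dropped and the merged outline is re-measured after clipping — boundary = 51.88 mm; the cube at (13.5, -2) is present — its section is the full 13.5×12 rectangle (perimeter 51.00 mm); Subtracting the remaining from the first: starting from the result so far, the 13.5×12 cube at (13.5, -2) partially overlaps it — only the 24.00 mm² overlap (of its 162.00 mm²) is removed, clipping the outline — boundary = 43.88 mm. So its perimeter = 43.88 mm. Layer 45 is larger (43.88 vs 15.53 mm).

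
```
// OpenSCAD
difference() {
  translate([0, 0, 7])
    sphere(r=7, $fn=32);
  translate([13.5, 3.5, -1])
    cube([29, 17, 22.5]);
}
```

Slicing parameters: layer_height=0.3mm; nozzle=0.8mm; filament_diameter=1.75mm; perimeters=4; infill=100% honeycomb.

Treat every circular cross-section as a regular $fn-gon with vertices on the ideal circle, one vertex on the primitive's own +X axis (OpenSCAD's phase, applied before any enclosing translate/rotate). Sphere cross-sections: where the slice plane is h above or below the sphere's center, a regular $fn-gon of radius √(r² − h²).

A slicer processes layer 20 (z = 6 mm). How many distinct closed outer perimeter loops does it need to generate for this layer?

At z = 6 mm: the r=7 sphere contributes a regular 32-gon of circumradius √(7²−1²) = 6.928; the 29×17 cube at (13.5, 3.5) contributes its full rectangle; Subtracting the remaining from the first: starting from the r=7 sphere, the 29×17 cube at (13.5, 3.5) misses the remaining region (no effect) — 1 connected region. The result has 1 disconnected region.

1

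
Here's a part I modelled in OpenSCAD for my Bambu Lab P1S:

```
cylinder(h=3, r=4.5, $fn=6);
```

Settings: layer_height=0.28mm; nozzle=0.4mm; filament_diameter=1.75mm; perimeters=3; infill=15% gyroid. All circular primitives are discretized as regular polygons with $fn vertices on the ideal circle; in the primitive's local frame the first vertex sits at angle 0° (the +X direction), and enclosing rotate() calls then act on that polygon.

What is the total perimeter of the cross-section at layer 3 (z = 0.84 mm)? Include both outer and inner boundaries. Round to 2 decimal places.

At z = 0.84 mm: the r=4.5 cylinder gives a regular 6-gon of circumradius 4.5 (constant along its height) (perimeter = 2·6·4.500·sin(180°/6) = 27.00 mm). Overall, the cross-section is a single solid region. Total boundary length (outer) = 27.00 mm.

27.00 mm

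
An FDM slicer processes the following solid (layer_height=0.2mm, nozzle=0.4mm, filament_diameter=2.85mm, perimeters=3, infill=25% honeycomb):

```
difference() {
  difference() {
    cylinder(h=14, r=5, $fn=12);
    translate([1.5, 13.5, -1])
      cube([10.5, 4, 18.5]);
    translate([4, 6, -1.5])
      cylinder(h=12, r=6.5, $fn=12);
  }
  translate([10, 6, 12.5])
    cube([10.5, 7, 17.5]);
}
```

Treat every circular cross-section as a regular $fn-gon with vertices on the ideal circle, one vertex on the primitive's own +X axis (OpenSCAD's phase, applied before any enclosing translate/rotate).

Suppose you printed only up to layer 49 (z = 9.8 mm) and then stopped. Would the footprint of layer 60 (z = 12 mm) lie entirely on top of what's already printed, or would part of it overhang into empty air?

part overhangs

Compare the two slices. At z = 9.8: the r=5 cylinder contributes a regular 12-gon of circumradius 5 (area = (12/2)·5.000²·sin(360°/12) = 75.00 mm²); the cube at (1.5, 13.5) is present — its section is the full 10.5×4 rectangle (area 42.00 mm²); the r=6.5 cylinder at (4, 6) contributes a regular 12-gon of circumradius 6.5 (area = (12/2)·6.500²·sin(360°/12) = 126.75 mm²); Taking the first minus the rest: starting from the r=5 cylinder (75.00 mm²), the 10.5×4 cube at (1.5, 13.5) misses the remaining region (no effect); the r=6.5 cylinder at (4, 6) partially overlaps it — only the 23.81 mm² overlap (of its 126.75 mm²) is removed, clipping the outline — area = 51.19 mm²; the cube at (10, 6) is not intersected at this z (z outside [12.5, 30]); After the difference (first − rest): none of the subtracted shapes is present at this height, so the result so far is unchanged — area = 51.19 mm². At z = 12: the r=5 cylinder contributes a regular 12-gon of circumradius 5 (area = (12/2)·5.000²·sin(360°/12) = 75.00 mm²); the 10.5×4 cube at (1.5, 13.5) contributes its full rectangle (area 42.00 mm²); the cylinder at (4, 6) does not reach this height (z outside [-1.5, 10.5]); Subtracting the remaining from the first: starting from the r=5 cylinder (75.00 mm²), the 10.5×4 cube at (1.5, 13.5) misses the remaining region (no effect) — area = 75.00 mm²; the cube at (10, 6) is not intersected at this z (z outside [12.5, 30]); After the difference (first − rest): none of the subtracted shapes is present at this height, so the result so far is unchanged — area = 75.00 mm². Checking containment: at z = 12 the cross-section extends beyond the z = 9.8 cross-section by about 23.81 mm².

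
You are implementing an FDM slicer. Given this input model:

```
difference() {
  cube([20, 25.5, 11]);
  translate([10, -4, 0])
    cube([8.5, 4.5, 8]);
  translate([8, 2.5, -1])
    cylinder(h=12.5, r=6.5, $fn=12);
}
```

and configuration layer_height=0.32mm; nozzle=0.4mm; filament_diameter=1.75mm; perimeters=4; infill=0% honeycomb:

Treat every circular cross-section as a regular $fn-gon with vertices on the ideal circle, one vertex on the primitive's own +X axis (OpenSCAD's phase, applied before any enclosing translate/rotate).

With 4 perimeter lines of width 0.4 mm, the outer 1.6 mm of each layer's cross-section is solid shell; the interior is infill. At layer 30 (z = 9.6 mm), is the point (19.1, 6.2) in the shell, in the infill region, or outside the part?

shell

At z = 9.6 mm: the cube is present — its section is the full 20×25.5 rectangle; the cube at (10, -4) does not reach this height (z outside [0, 8]); the cylinder at (8, 2.5): section is a regular 12-gon, circumradius r=6.5; After the difference (first − rest): starting from the 20×25.5 cube, the r=6.5 cylinder at (8, 2.5) partially overlaps it — only the 94.20 mm² overlap (of its 126.75 mm²) is removed, clipping the outline — 1 connected region. Overall, the cross-section is a single solid region. The nearest boundary edge runs (20.00, 25.50)→(20.00, 0.00); distance from the point to it = 0.90 mm. The point is inside the cross-section, 0.90 mm from the nearest boundary — within the 1.6 mm shell band (4 × 0.4).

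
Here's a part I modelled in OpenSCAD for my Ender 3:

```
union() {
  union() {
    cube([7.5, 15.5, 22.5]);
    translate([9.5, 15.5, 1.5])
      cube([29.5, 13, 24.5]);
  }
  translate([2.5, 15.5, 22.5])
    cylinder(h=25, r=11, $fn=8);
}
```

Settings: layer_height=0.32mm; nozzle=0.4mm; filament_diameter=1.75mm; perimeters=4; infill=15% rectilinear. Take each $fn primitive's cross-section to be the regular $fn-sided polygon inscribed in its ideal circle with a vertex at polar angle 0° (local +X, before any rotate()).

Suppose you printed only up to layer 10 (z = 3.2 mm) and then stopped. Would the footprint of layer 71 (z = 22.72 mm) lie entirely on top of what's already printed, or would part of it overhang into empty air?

Compare the two slices. At z = 3.2: the cube is present — its section is the full 7.5×15.5 rectangle (area 116.25 mm²); the 29.5×13 cube at (9.5, 15.5) contributes its full rectangle (area 383.50 mm²); Taking the union: the 2 present regions are separate (no shared area or edge), so areas and boundary lengths simply add and each stays a separate island — area = 499.75 mm²; the cylinder at (2.5, 15.5) does not reach this height (z outside [22.5, 47.5]); Merging all regions: only the result so far is present, so the union is just that shape — area = 499.75 mm². At z = 22.72: the cube is not intersected at this z (z outside [0, 22.5]); the cube at (9.5, 15.5) is present — its section is the full 29.5×13 rectangle (area 383.50 mm²); Merging all regions: only the 29.5×13 cube at (9.5, 15.5) is present, so the union is just that shape — area = 383.50 mm²; the cylinder at (2.5, 15.5): section is a regular 8-gon, circumradius r=11 (area = (8/2)·11.000²·sin(360°/8) = 342.24 mm²); Taking the union: the regions partially overlap — summed areas 725.74 mm² minus the doubly-counted overlap 18.71 mm² gives 707.03 mm² — area = 707.03 mm². Checking containment: at z = 22.72 the cross-section extends beyond the z = 3.2 cross-section by about 247.50 mm².

part overhangs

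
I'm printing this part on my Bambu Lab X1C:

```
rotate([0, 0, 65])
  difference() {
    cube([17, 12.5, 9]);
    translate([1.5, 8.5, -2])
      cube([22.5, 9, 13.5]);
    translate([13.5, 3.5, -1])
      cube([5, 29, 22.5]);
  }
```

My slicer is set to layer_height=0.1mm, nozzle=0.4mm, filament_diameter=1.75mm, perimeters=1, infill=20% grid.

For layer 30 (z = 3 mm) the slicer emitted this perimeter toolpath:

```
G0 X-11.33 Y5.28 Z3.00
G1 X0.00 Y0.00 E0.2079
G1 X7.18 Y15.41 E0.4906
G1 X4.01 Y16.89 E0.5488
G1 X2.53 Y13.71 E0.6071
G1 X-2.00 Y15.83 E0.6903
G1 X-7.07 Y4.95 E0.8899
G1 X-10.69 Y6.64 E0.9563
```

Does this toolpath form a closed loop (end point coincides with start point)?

no

Start point (G0): (-11.33, 5.28). End point (last G1): the path does not return to the start — open.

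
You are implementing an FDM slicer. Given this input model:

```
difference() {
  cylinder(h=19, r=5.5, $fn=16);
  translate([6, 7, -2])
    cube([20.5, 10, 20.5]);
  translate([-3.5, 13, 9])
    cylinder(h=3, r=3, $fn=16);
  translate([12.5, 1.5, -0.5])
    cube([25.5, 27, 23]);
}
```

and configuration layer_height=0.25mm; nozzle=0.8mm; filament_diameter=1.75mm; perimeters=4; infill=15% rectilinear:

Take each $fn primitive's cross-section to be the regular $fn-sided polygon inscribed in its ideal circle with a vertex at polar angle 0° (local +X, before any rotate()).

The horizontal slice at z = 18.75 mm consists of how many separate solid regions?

1

At z = 18.75 mm: the r=5.5 cylinder contributes a regular 16-gon of circumradius 5.5; the cube at (6, 7) does not reach this height (z outside [-2, 18.5]); the cylinder at (-3.5, 13) is absent (z outside [9, 12]); the cube at (12.5, 1.5) (footprint 25.5×27) is included at this height; Taking the first minus the rest: starting from the r=5.5 cylinder, the 25.5×27 cube at (12.5, 1.5) misses the remaining region (no effect) — 1 connected region. The result has 1 disconnected region.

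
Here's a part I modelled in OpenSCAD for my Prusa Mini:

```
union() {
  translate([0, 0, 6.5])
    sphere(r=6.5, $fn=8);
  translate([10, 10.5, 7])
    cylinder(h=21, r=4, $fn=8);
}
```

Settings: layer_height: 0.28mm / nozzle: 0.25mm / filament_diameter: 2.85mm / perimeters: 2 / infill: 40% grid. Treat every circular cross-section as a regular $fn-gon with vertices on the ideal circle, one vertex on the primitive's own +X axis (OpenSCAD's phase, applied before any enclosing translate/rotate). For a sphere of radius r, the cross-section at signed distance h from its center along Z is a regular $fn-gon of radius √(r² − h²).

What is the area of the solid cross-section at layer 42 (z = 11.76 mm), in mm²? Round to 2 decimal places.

86.50 mm²

At z = 11.76 mm: the sphere: section is a regular 8-gon, circumradius = √(r²−h²) = √(6.5²−5.26²) = 3.819 (area = (8/2)·3.819²·sin(360°/8) = 41.25 mm²); the r=4 cylinder at (10, 10.5) contributes a regular 8-gon of circumradius 4 (area = (8/2)·4.000²·sin(360°/8) = 45.25 mm²); Taking the union: the 2 present regions are separate (no shared area or edge), so areas and boundary lengths simply add and each stays a separate island — area = 86.50 mm². Overall, the cross-section has 2 separate islands. Net area = 86.50 mm².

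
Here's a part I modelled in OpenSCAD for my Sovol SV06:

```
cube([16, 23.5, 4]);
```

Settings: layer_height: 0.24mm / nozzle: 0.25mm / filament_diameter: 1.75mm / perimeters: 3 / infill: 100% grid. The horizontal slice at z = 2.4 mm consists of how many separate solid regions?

At z = 2.4 mm: the cube is present — its section is the full 16×23.5 rectangle. The result has 1 disconnected region.

1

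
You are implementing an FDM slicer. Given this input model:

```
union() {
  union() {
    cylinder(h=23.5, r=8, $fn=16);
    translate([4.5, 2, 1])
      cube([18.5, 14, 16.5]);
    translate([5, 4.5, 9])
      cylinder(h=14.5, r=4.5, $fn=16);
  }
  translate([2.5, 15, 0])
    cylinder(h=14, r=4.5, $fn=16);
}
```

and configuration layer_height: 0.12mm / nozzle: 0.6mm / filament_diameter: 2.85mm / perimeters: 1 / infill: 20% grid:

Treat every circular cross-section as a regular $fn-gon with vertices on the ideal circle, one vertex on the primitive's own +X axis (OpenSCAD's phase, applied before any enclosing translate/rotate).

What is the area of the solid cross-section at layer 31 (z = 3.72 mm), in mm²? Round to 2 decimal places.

498.73 mm²

At z = 3.72 mm: the r=8 cylinder contributes a regular 16-gon of circumradius 8 (area = (16/2)·8.000²·sin(360°/16) = 195.93 mm²); the cube at (4.5, 2) (footprint 18.5×14) is included at this height (area 259.00 mm²); the cylinder at (5, 4.5) does not reach this height (z outside [9, 23.5]); Combining (union): the regions partially overlap — summed areas 454.93 mm² minus the doubly-counted overlap 8.88 mm² gives 446.05 mm² — area = 446.05 mm²; the r=4.5 cylinder at (2.5, 15) gives a regular 16-gon of circumradius 4.5 (constant along its height) (area = (16/2)·4.500²·sin(360°/16) = 61.99 mm²); Combining (union): the regions partially overlap — summed areas 508.05 mm² minus the doubly-counted overlap 9.32 mm² gives 498.73 mm² — area = 498.73 mm². Overall, the cross-section is a single solid region. Net area = 498.73 mm².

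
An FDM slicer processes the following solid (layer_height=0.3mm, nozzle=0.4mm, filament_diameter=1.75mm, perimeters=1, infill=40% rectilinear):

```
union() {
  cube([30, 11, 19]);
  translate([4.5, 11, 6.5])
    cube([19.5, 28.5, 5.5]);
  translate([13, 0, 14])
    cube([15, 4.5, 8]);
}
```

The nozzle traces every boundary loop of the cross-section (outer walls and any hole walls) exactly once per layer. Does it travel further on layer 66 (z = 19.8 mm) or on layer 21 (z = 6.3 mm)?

Layer 66 (z = 19.8): the cube is not intersected at this z (z outside [0, 19]); the cube at (4.5, 11) is not intersected at this z (z outside [6.5, 12]); the cube at (13, 0) (footprint 15×4.5) is included at this height (perimeter 39.00 mm); Combining (union): only the 15×4.5 cube at (13, 0) is present, so the union is just that shape — boundary = 39.00 mm. So its perimeter = 39.00 mm. Layer 21 (z = 6.3): the cube (footprint 30×11) is included at this height (perimeter 82.00 mm); the cube at (4.5, 11) is not intersected at this z (z outside [6.5, 12]); the cube at (13, 0) does not reach this height (z outside [14, 22]); Taking the union: only the 30×11 cube is present, so the union is just that shape — boundary = 82.00 mm. So its perimeter = 82.00 mm. Layer 21 is larger (82.00 vs 39.00 mm).

layer 21 (z = 6.3 mm)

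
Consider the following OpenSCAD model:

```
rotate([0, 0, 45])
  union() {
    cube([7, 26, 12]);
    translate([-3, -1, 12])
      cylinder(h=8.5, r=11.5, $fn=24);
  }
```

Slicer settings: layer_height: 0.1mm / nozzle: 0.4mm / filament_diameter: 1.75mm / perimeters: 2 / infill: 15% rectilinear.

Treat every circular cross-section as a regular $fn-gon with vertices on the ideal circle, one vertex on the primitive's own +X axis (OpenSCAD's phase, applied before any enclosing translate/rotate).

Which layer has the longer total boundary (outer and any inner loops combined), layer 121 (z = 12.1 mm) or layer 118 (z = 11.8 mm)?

layer 121 (z = 12.1 mm)

Layer 121 (z = 12.1): the cube is not intersected at this z (z outside [0, 12]); the r=11.5 cylinder at (-3, -1) contributes a regular 24-gon of circumradius 11.5 (perimeter = 2·24·11.500·sin(180°/24) = 72.05 mm); Merging all regions: only the r=11.5 cylinder at (-3, -1) is present, so the union is just that shape — boundary = 72.05 mm; (whole slice rotated 45° about Z — lengths, areas and connectivity unchanged). So its perimeter = 72.05 mm. Layer 118 (z = 11.8): the cube (footprint 7×26) is included at this height (perimeter 66.00 mm); the cylinder at (-3, -1) is absent (z outside [12, 20.5]); Combining (union): only the 7×26 cube is present, so the union is just that shape — boundary = 66.00 mm; (whole slice rotated 45° about Z — lengths, areas and connectivity unchanged). So its perimeter = 66.00 mm. Layer 121 is larger (72.05 vs 66.00 mm).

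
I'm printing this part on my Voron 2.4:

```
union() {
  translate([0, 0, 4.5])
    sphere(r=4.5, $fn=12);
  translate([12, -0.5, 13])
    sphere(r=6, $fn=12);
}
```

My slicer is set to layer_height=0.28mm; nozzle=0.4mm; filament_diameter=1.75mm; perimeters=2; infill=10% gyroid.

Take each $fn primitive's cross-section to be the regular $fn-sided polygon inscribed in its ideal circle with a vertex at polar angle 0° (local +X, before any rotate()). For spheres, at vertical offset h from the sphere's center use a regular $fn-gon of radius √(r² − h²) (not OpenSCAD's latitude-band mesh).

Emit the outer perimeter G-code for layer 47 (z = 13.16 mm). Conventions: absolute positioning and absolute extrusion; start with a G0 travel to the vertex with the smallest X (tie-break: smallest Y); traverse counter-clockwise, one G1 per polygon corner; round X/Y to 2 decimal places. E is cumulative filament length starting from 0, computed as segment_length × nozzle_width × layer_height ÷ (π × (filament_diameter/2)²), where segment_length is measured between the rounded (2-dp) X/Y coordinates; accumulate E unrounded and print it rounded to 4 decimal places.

At z = 13.16 mm: the sphere is not intersected at this z (|z−center|=8.660 > r=4.5); the r=6 sphere at (12, -0.5) contributes a regular 12-gon of circumradius √(6²−0.16²) = 5.998; Combining (union): only the r=6 sphere at (12, -0.5) is present, so the union is just that shape — 1 connected region. The outline is a single polygon with 12 vertices. Extrusion per mm of travel: 0.4 × 0.28 / (π × 0.875²) = 0.046564. Accumulating E over each segment gives final E = 1.7344.

G0 X6.00 Y-0.50 Z13.16
G1 X6.81 Y-3.50 E0.1447
G1 X9.00 Y-5.69 E0.2889
G1 X12.00 Y-6.50 E0.4336
G1 X15.00 Y-5.69 E0.5783
G1 X17.19 Y-3.50 E0.7225
G1 X18.00 Y-0.50 E0.8672
G1 X17.19 Y2.50 E1.0119
G1 X15.00 Y4.69 E1.1561
G1 X12.00 Y5.50 E1.3008
G1 X9.00 Y4.69 E1.4455
G1 X6.81 Y2.50 E1.5897
G1 X6.00 Y-0.50 E1.7344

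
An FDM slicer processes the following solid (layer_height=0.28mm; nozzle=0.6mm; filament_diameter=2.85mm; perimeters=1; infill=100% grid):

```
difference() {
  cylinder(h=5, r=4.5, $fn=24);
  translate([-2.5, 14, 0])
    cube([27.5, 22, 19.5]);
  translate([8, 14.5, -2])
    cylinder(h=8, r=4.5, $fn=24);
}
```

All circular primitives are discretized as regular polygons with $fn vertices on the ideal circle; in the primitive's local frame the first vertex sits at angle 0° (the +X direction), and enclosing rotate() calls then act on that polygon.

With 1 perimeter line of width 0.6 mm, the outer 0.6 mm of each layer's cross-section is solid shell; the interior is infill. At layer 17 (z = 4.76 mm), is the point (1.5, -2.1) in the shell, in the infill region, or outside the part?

infill

At z = 4.76 mm: the cylinder: section is a regular 24-gon, circumradius r=4.5; the cube at (-2.5, 14) (footprint 27.5×22) is included at this height; the r=4.5 cylinder at (8, 14.5) gives a regular 24-gon of circumradius 4.5 (constant along its height); Taking the first minus the rest: starting from the r=4.5 cylinder, the 27.5×22 cube at (-2.5, 14) misses the remaining region (no effect); the r=4.5 cylinder at (8, 14.5) misses the remaining region (no effect) — 1 connected region. Overall, the cross-section is a single solid region. The nearest boundary edge runs (3.18, -3.18)→(2.25, -3.90); distance from the point to it = 1.88 mm. The point is inside the cross-section and 1.88 mm from the nearest boundary — more than the 0.6 mm shell width (1 × 0.6), so it's in the infill interior.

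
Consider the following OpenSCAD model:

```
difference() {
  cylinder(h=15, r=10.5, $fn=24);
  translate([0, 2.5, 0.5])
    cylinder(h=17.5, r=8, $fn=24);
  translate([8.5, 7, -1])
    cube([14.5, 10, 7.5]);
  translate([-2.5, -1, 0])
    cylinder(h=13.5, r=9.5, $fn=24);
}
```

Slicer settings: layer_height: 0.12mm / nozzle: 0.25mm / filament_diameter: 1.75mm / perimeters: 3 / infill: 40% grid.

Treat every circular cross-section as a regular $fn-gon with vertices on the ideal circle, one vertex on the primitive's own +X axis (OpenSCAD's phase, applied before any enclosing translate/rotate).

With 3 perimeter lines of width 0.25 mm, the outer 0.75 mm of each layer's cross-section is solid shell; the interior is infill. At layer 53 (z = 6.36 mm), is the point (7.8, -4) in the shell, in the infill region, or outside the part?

infill

At z = 6.36 mm: the r=10.5 cylinder gives a regular 24-gon of circumradius 10.5 (constant along its height); the cylinder at (0, 2.5): section is a regular 24-gon, circumradius r=8; the 14.5×10 cube at (8.5, 7) contributes its full rectangle; the r=9.5 cylinder at (-2.5, -1) gives a regular 24-gon of circumradius 9.5 (constant along its height); Taking the first minus the rest: starting from the r=10.5 cylinder, the r=8 cylinder at (0, 2.5) lies inside it touching the edge (removes its full 198.77 mm²); the 14.5×10 cube at (8.5, 7) misses the remaining region (no effect); the r=9.5 cylinder at (-2.5, -1) partially overlaps it — only the 93.45 mm² overlap (of its 280.30 mm²) is removed, clipping the outline — 2 connected regions. Overall, the cross-section has 2 separate islands. The nearest boundary edge runs (5.73, -5.75)→(6.68, -3.46); distance from the point to it = 1.25 mm. (Shell/infill is judged within the island containing the point — the largest one.) The point is inside the cross-section and 1.25 mm from the nearest boundary — more than the 0.75 mm shell width (3 × 0.25), so it's in the infill interior.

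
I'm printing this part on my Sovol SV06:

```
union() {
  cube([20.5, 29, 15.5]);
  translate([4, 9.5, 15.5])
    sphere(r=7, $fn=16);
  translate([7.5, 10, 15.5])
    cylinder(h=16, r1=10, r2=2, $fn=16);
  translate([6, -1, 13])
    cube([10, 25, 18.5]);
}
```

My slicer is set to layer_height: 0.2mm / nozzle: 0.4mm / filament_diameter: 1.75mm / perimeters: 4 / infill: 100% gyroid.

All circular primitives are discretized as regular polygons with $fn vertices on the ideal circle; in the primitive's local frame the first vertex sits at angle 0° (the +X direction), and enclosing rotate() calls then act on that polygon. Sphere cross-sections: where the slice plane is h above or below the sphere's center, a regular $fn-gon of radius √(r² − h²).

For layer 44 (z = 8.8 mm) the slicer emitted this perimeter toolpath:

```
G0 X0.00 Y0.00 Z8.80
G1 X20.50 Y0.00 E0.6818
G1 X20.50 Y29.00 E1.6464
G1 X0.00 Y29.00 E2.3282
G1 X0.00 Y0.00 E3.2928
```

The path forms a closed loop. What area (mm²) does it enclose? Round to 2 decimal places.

594.50 mm²

Apply the shoelace formula to the sequence of (X, Y) vertices; enclosed area = 594.50 mm².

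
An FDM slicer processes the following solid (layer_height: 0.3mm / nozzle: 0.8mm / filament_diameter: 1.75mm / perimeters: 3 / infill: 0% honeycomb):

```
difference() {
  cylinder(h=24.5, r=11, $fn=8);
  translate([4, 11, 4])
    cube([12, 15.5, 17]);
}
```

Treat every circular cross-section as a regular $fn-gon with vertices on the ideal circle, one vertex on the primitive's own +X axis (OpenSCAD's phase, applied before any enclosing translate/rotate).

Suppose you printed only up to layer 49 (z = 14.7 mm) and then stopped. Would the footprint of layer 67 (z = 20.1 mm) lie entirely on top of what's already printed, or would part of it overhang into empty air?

entirely on top

Compare the two slices. At z = 14.7: the r=11 cylinder gives a regular 8-gon of circumradius 11 (constant along its height) (area = (8/2)·11.000²·sin(360°/8) = 342.24 mm²); the cube at (4, 11) is present — its section is the full 12×15.5 rectangle (area 186.00 mm²); Subtracting the remaining from the first: starting from the r=11 cylinder (342.24 mm²), the 12×15.5 cube at (4, 11) misses the remaining region (no effect) — area = 342.24 mm². At z = 20.1: the r=11 cylinder contributes a regular 8-gon of circumradius 11 (area = (8/2)·11.000²·sin(360°/8) = 342.24 mm²); the cube at (4, 11) is present — its section is the full 12×15.5 rectangle (area 186.00 mm²); Taking the first minus the rest: starting from the r=11 cylinder (342.24 mm²), the 12×15.5 cube at (4, 11) misses the remaining region (no effect) — area = 342.24 mm². Checking containment: the cross-section at z = 20.1 is a subset of the cross-section at z = 14.7.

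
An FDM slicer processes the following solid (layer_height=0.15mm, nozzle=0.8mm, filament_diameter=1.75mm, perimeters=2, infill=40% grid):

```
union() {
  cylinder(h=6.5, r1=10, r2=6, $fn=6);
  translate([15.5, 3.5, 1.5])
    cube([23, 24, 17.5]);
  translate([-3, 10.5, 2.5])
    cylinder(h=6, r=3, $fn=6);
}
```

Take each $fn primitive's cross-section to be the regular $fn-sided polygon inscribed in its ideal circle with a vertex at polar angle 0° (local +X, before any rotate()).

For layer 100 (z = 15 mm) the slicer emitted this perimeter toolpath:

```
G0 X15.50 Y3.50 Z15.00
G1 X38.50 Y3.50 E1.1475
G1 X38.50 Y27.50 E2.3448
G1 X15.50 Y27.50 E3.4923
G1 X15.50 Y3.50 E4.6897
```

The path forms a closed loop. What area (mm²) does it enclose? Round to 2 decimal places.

552.00 mm²

Apply the shoelace formula to the sequence of (X, Y) vertices; enclosed area = 552.00 mm².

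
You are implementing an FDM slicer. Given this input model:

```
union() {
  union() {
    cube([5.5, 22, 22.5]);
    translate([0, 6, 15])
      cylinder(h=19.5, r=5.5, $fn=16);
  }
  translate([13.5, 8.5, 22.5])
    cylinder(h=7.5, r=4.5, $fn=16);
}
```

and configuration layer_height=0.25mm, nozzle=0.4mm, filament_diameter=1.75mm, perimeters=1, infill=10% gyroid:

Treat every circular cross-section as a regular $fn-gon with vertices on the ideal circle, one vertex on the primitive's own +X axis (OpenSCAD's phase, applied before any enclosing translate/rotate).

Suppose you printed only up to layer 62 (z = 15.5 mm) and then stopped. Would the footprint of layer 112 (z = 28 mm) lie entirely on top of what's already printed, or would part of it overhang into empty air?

part overhangs

Compare the two slices. At z = 15.5: the cube (footprint 5.5×22) is included at this height (area 121.00 mm²); the cylinder at (0, 6): section is a regular 16-gon, circumradius r=5.5 (area = (16/2)·5.500²·sin(360°/16) = 92.61 mm²); Taking the union: the regions partially overlap — summed areas 213.61 mm² minus the doubly-counted overlap 46.30 mm² gives 167.30 mm² — area = 167.30 mm²; the cylinder at (13.5, 8.5) does not reach this height (z outside [22.5, 30]); Taking the union: only the result so far is present, so the union is just that shape — area = 167.30 mm². At z = 28: the cube is absent (z outside [0, 22.5]); the r=5.5 cylinder at (0, 6) contributes a regular 16-gon of circumradius 5.5 (area = (16/2)·5.500²·sin(360°/16) = 92.61 mm²); Taking the union: only the r=5.5 cylinder at (0, 6) is present, so the union is just that shape — area = 92.61 mm²; the r=4.5 cylinder at (13.5, 8.5) contributes a regular 16-gon of circumradius 4.5 (area = (16/2)·4.500²·sin(360°/16) = 61.99 mm²); Taking the union: the 2 present regions are separate (no shared area or edge), so areas and boundary lengths simply add and each stays a separate island — area = 154.60 mm². Checking containment: at z = 28 the cross-section extends beyond the z = 15.5 cross-section by about 61.99 mm².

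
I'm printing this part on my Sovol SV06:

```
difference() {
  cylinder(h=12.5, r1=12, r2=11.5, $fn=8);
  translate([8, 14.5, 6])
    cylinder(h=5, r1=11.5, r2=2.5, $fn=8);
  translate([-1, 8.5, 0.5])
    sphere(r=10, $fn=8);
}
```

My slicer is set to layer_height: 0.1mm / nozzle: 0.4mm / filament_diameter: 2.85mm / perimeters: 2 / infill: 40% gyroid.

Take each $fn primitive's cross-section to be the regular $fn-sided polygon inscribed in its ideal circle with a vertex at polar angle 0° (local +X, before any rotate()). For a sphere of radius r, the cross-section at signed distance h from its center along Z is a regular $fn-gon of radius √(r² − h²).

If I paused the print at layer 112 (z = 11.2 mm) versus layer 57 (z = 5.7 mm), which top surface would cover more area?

layer 112 (z = 11.2 mm)

Layer 112 (z = 11.2): the cone contributes a regular 8-gon of circumradius 11.552 (interpolated between r1=12 and r2=11.5 at t=0.896) (area = (8/2)·11.552²·sin(360°/8) = 377.45 mm²); the cone at (8, 14.5) is absent (z outside [6, 11]); the sphere at (-1, 8.5) is absent (|z−center|=10.700 > r=10); After the difference (first − rest): none of the subtracted shapes is present at this height, so the cone is unchanged — area = 377.45 mm². So its area = 377.45 mm². Layer 57 (z = 5.7): the cone (r1=12→r2=11.5) has section circumradius 11.772 here — a regular 8-gon (area = (8/2)·11.772²·sin(360°/8) = 391.96 mm²); the cone at (8, 14.5) is absent (z outside [6, 11]); the r=10 sphere at (-1, 8.5) slices to a regular 8-gon of circumradius 8.542 (√(r²−h²) with h=5.2 from center) (area = (8/2)·8.542²·sin(360°/8) = 206.36 mm²); Taking the first minus the rest: starting from the cone (391.96 mm²), the r=10 sphere at (-1, 8.5) partially overlaps it — only the 127.96 mm² overlap (of its 206.36 mm²) is removed, clipping the outline — area = 264.00 mm². So its area = 264.00 mm². Layer 112 is larger (377.45 vs 264.00 mm²).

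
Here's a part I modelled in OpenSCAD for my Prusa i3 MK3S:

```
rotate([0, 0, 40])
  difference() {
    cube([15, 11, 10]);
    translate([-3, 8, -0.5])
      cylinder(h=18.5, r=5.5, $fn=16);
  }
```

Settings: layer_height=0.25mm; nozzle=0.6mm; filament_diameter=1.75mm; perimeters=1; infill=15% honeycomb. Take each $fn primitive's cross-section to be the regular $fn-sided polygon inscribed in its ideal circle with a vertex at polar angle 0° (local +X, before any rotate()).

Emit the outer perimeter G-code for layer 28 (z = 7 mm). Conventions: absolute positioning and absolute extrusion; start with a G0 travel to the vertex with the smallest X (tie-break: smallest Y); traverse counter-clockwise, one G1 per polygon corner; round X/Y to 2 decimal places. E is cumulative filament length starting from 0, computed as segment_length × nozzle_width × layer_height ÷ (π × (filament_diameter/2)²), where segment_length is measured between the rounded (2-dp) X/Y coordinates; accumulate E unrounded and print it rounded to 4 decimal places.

G0 X-5.93 Y9.38 Z7.00
G1 X-4.90 Y9.08 E0.0669
G1 X-3.23 Y7.74 E0.2004
G1 X-2.19 Y5.85 E0.3350
G1 X-1.96 Y3.72 E0.4686
G1 X-2.26 Y2.69 E0.5355
G1 X0.00 Y0.00 E0.7546
G1 X11.49 Y9.64 E1.6899
G1 X4.42 Y18.07 E2.3760
G1 X-5.93 Y9.38 E3.2188

At z = 7 mm: the 15×11 cube contributes its full rectangle; the r=5.5 cylinder at (-3, 8) contributes a regular 16-gon of circumradius 5.5; After the difference (first − rest): starting from the 15×11 cube, the r=5.5 cylinder at (-3, 8) partially overlaps it — only the 14.15 mm² overlap (of its 92.61 mm²) is removed, clipping the outline — 1 connected region; (whole slice rotated 40° about Z — lengths, areas and connectivity unchanged). The outline is a single polygon with 9 vertices. Extrusion per mm of travel: 0.6 × 0.25 / (π × 0.875²) = 0.062363. Accumulating E over each segment gives final E = 3.2188.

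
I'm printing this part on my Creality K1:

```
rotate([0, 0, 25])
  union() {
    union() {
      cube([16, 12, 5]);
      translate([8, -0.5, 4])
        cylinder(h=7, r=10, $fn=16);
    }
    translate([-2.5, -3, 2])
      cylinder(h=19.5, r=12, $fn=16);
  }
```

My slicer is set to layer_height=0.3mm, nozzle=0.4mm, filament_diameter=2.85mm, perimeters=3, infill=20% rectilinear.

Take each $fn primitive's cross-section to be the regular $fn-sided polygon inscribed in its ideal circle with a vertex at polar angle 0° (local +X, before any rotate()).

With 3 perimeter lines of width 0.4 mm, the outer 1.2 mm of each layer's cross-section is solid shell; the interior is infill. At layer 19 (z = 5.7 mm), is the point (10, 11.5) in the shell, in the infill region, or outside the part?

shell

At z = 5.7 mm: the cube is not intersected at this z (z outside [0, 5]); the r=10 cylinder at (8, -0.5) gives a regular 16-gon of circumradius 10 (constant along its height); Combining (union): only the r=10 cylinder at (8, -0.5) is present, so the union is just that shape — 1 connected region; the r=12 cylinder at (-2.5, -3) gives a regular 16-gon of circumradius 12 (constant along its height); Taking the union: the regions partially overlap (shared area 144.55 mm²), so overlapping operands fuse into one piece — 1 connected region; (rotated 25° about Z; rotation is an isometry so areas/perimeters/island counts are preserved). Overall, the cross-section is a single solid region. Undo the 25° rotation: the query point maps to (13.923, 6.196) in the un-rotated model frame. The nearest boundary edge runs (11.83, 8.74)→(15.07, 6.57); distance from the point to it = 0.95 mm. The point is inside the cross-section, 0.95 mm from the nearest boundary — within the 1.2 mm shell band (3 × 0.4).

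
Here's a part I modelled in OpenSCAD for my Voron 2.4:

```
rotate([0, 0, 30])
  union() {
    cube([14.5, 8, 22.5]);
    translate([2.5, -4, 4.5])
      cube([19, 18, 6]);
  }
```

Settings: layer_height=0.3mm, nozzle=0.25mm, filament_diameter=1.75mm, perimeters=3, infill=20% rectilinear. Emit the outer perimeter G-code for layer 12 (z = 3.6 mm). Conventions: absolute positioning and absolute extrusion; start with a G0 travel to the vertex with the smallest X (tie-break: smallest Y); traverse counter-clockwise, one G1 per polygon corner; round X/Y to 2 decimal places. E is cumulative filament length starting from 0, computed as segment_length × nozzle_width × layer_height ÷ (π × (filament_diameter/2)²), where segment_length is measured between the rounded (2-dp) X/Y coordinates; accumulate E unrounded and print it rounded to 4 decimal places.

At z = 3.6 mm: the 14.5×8 cube contributes its full rectangle; the cube at (2.5, -4) is not intersected at this z (z outside [4.5, 10.5]); Taking the union: only the 14.5×8 cube is present, so the union is just that shape — 1 connected region; (rotated 30° about Z; rotation is an isometry so areas/perimeters/island counts are preserved). The outline is a single polygon with 4 vertices. Extrusion per mm of travel: 0.25 × 0.3 / (π × 0.875²) = 0.031181. Accumulating E over each segment gives final E = 1.4034.

G0 X-4.00 Y6.93 Z3.60
G1 X0.00 Y0.00 E0.2495
G1 X12.56 Y7.25 E0.7017
G1 X8.56 Y14.18 E0.9512
G1 X-4.00 Y6.93 E1.4034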